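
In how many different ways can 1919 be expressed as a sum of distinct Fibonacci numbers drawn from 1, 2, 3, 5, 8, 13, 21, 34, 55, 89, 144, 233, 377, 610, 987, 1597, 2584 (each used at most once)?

22

Starting from the Zeckendorf form and repeatedly splitting a term F_k into F_{k−1} + F_{k−2} (when neither is already used) reaches every representation.
1919 = 1597+233+89 = 1597+233+55+34 = 987+610+233+89 = 1597+233+55+21+13 = 1597+144+89+55+34 = … (17 more), for 22 in all.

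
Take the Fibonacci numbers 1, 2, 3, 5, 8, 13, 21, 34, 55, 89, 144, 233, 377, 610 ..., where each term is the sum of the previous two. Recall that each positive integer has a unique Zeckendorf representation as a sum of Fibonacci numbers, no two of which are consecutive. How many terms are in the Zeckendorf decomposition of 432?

377 ≤ 432 < 610, so take 377; remainder 55
55 ≤ 55 < 89, so take 55; remainder 0
432 = 377 + 55, which has 2 terms.

2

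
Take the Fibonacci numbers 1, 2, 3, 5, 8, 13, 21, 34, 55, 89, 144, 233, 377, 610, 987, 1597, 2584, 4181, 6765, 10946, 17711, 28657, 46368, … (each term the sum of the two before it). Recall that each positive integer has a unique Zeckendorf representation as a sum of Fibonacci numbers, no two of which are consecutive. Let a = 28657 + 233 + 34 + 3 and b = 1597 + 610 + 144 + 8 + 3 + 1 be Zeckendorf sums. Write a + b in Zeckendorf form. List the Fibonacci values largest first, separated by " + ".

28657 + 2584 + 34 + 13 + 2

The two numbers are 28927 and 2363, so their sum is 31290.
take 28657 (≤ 31290); 31290 − 28657 = 2633
take 2584 (≤ 2633); 2633 − 2584 = 49
take 34 (≤ 49); 49 − 34 = 15
take 13 (≤ 15); 15 − 13 = 2
take 2 (≤ 2); 2 − 2 = 0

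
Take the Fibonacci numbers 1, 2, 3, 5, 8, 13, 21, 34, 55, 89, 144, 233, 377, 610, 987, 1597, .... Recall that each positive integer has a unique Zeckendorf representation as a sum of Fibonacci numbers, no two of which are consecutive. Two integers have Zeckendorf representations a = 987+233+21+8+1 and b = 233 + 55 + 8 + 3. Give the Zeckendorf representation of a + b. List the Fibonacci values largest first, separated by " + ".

The two numbers are 1250 and 299, so their sum is 1549.
Repeatedly subtract the largest Fibonacci number that fits:
1549 − 987 = 562
562 − 377 = 185
185 − 144 = 41
41 − 34 = 7
7 − 5 = 2
2 − 2 = 0

987 + 377 + 144 + 34 + 5 + 2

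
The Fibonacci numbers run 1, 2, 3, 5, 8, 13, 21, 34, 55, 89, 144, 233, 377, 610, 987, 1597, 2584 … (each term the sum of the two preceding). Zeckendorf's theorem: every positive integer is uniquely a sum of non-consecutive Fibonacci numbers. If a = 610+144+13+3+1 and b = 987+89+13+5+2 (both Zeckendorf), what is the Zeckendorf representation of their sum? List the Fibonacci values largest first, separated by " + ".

1597 + 233 + 34 + 3

The two numbers are 771 and 1096, so their sum is 1867.
Greedy algorithm:
1867 − 1597 = 270
270 − 233 = 37
37 − 34 = 3
3 − 3 = 0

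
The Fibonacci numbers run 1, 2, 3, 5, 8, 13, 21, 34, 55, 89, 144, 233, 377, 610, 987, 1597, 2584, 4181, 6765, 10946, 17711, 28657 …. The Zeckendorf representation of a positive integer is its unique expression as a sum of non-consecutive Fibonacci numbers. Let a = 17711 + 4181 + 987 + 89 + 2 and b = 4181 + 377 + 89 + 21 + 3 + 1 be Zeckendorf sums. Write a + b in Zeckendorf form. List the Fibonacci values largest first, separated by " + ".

The two numbers are 22970 and 4672, so their sum is 27642.
27642 − 17711 = 9931
9931 − 6765 = 3166
3166 − 2584 = 582
582 − 377 = 205
205 − 144 = 61
61 − 55 = 6
6 − 5 = 1
1 − 1 = 0

17711 + 6765 + 2584 + 377 + 144 + 55 + 5 + 1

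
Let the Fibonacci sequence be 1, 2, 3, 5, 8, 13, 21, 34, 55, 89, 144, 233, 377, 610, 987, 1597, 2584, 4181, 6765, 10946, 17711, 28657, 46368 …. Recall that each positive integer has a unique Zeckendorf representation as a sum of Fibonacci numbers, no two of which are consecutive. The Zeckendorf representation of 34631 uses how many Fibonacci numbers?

Repeatedly subtract the largest Fibonacci number that fits:
take 28657 (≤ 34631); 34631 − 28657 = 5974
take 4181 (≤ 5974); 5974 − 4181 = 1793
take 1597 (≤ 1793); 1793 − 1597 = 196
take 144 (≤ 196); 196 − 144 = 52
take 34 (≤ 52); 52 − 34 = 18
take 13 (≤ 18); 18 − 13 = 5
take 5 (≤ 5); 5 − 5 = 0
34631 = 28657 + 4181 + 1597 + 144 + 34 + 13 + 5, which has 7 terms.

7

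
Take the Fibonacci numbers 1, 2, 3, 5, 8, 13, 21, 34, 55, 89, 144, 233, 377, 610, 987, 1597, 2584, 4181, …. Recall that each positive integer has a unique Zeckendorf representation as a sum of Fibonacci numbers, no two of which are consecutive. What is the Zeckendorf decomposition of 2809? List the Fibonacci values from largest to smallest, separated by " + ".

2584 + 144 + 55 + 21 + 5

2809 − 2584 = 225
225 − 144 = 81
81 − 55 = 26
26 − 21 = 5
5 − 5 = 0
So 2809 = 2584 + 144 + 55 + 21 + 5, with no two terms consecutive in the sequence.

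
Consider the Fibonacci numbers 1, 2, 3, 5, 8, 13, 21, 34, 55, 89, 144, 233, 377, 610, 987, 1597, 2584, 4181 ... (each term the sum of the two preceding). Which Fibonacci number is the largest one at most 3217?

2584

2584 ≤ 3217 < 4181, so the largest Fibonacci number not exceeding 3217 is 2584.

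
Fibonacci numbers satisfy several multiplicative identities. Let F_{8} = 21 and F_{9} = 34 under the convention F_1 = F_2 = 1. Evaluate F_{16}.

987

By the doubling identity F_{2k} = F_k(2F_{k+1} − F_k): F_{16} = 21·(2·34 − 21) = 21·47 = 987.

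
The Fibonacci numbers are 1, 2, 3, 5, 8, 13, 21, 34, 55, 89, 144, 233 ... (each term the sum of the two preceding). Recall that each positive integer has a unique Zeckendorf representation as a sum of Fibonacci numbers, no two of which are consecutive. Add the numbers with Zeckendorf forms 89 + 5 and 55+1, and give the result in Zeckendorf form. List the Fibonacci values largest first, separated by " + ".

The two numbers are 94 and 56, so their sum is 150.
Repeatedly subtract the largest Fibonacci number that fits:
150 − 144 = 6
6 − 5 = 1
1 − 1 = 0

144 + 5 + 1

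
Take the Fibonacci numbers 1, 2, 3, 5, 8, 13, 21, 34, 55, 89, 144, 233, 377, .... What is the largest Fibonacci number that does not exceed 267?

233

233 ≤ 267 < 377, so the largest Fibonacci number not exceeding 267 is 233.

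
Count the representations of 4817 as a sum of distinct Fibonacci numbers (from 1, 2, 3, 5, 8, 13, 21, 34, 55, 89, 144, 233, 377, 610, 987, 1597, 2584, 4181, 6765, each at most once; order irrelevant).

Each representation comes from the Zeckendorf form by replacing some F_k with F_{k−1} + F_{k−2} where possible.
4817 = 4181+610+21+5 = 4181+610+21+3+2 = 4181+610+13+8+5 = … (41 more), for 44 in all.

44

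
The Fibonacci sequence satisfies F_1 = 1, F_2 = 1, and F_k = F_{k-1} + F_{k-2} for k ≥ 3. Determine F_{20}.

6765

Iterating the recurrence up to F_{16} = 987 and F_{15} = 610:
F_{17} = F_{16} + F_{15} = 987 + 610 = 1597
F_{18} = F_{17} + F_{16} = 1597 + 987 = 2584
F_{19} = F_{18} + F_{17} = 2584 + 1597 = 4181
F_{20} = F_{19} + F_{18} = 4181 + 2584 = 6765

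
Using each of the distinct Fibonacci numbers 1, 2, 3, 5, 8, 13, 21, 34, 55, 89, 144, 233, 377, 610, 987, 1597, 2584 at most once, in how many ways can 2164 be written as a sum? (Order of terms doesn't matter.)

12

2164 = 1597+377+144+34+8+3+1 = 1597+377+144+21+13+8+3+1 = 1597+377+89+55+34+8+3+1 = … (9 more), for 12 in all.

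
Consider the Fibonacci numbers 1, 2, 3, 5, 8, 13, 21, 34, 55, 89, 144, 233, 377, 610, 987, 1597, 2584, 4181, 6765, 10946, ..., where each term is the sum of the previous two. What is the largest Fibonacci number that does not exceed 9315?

6765

6765 ≤ 9315 < 10946, so the largest Fibonacci number not exceeding 9315 is 6765.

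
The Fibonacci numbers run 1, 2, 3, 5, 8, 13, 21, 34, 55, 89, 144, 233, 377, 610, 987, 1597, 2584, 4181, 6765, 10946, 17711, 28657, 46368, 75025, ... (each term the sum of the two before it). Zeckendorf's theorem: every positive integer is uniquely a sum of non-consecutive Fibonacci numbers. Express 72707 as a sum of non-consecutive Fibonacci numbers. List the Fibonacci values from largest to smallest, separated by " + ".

take 46368 (≤ 72707); 72707 − 46368 = 26339
take 17711 (≤ 26339); 26339 − 17711 = 8628
take 6765 (≤ 8628); 8628 − 6765 = 1863
take 1597 (≤ 1863); 1863 − 1597 = 266
take 233 (≤ 266); 266 − 233 = 33
take 21 (≤ 33); 33 − 21 = 12
take 8 (≤ 12); 12 − 8 = 4
take 3 (≤ 4); 4 − 3 = 1
take 1 (≤ 1); 1 − 1 = 0
So 72707 = 46368 + 17711 + 6765 + 1597 + 233 + 21 + 8 + 3 + 1, with no two terms consecutive in the sequence.

46368 + 17711 + 6765 + 1597 + 233 + 21 + 8 + 3 + 1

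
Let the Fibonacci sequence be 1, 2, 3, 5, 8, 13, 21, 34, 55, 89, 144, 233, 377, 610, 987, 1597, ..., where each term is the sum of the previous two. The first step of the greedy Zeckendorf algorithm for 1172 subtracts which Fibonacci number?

987

987 ≤ 1172 < 1597, so the largest Fibonacci number not exceeding 1172 is 987.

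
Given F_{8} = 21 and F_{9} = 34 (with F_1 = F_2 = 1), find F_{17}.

1597

By F_{2k+1} = F_k² + F_{k+1}²: F_{17} = 21² + 34² = 441 + 1156 = 1597.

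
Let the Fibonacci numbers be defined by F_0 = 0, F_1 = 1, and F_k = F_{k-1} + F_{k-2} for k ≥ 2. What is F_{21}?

10946

Iterating the recurrence up to F_{15} = 610 and F_{14} = 377:
F_{16} = F_{15} + F_{14} = 610 + 377 = 987
F_{17} = F_{16} + F_{15} = 987 + 610 = 1597
F_{18} = F_{17} + F_{16} = 1597 + 987 = 2584
F_{19} = F_{18} + F_{17} = 2584 + 1597 = 4181
F_{20} = F_{19} + F_{18} = 4181 + 2584 = 6765
F_{21} = F_{20} + F_{19} = 6765 + 4181 = 10946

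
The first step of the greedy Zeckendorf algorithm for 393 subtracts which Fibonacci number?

377 ≤ 393 < 610, so the largest Fibonacci number not exceeding 393 is 377.

377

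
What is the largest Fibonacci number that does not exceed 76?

55

55 ≤ 76 < 89, so the largest Fibonacci number not exceeding 76 is 55.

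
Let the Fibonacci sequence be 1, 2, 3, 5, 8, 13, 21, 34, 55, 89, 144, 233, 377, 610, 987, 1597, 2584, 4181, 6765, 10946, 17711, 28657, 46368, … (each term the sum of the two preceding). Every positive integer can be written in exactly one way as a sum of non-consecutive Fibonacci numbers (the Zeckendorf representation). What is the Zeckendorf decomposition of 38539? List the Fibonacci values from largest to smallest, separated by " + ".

28657 + 6765 + 2584 + 377 + 144 + 8 + 3 + 1

Repeatedly subtract the largest Fibonacci number that fits:
38539: greatest Fibonacci not exceeding it is 28657, leaving 9882
9882: greatest Fibonacci not exceeding it is 6765, leaving 3117
3117: greatest Fibonacci not exceeding it is 2584, leaving 533
533: greatest Fibonacci not exceeding it is 377, leaving 156
156: greatest Fibonacci not exceeding it is 144, leaving 12
12: greatest Fibonacci not exceeding it is 8, leaving 4
4: greatest Fibonacci not exceeding it is 3, leaving 1
1: greatest Fibonacci not exceeding it is 1, leaving 0
So 38539 = 28657 + 6765 + 2584 + 377 + 144 + 8 + 3 + 1, with no two terms consecutive in the sequence.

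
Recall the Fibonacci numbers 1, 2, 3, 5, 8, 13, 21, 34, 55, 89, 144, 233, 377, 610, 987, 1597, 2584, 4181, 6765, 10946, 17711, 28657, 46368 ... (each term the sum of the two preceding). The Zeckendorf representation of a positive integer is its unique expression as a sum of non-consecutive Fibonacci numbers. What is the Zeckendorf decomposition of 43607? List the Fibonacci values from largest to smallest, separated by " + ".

43607 − 28657 = 14950
14950 − 10946 = 4004
4004 − 2584 = 1420
1420 − 987 = 433
433 − 377 = 56
56 − 55 = 1
1 − 1 = 0
So 43607 = 28657 + 10946 + 2584 + 987 + 377 + 55 + 1, with no two terms consecutive in the sequence.

28657 + 10946 + 2584 + 987 + 377 + 55 + 1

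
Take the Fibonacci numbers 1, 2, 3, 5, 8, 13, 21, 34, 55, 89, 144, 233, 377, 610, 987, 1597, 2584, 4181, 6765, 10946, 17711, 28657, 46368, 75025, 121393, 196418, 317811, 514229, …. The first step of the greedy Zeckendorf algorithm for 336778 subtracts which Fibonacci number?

317811

317811 ≤ 336778 < 514229, so the largest Fibonacci number not exceeding 336778 is 317811.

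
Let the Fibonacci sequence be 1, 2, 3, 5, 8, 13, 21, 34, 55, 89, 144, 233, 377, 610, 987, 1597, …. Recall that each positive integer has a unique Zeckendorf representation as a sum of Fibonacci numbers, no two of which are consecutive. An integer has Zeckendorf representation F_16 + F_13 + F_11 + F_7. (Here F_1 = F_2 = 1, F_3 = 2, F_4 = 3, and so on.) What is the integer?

1322

F_16 + F_13 + F_11 + F_7 = 987 + 233 + 89 + 13 = 1322.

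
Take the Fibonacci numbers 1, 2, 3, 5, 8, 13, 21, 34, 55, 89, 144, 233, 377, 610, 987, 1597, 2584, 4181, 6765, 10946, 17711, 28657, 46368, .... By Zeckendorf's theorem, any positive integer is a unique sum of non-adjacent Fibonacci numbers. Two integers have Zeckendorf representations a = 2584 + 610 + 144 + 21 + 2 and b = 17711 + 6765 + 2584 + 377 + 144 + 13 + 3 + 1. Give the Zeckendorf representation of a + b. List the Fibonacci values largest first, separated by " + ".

28657 + 1597 + 610 + 89 + 5 + 1

The two numbers are 3361 and 27598, so their sum is 30959.
28657 ≤ 30959 < 46368, so take 28657; remainder 2302
1597 ≤ 2302 < 2584, so take 1597; remainder 705
610 ≤ 705 < 987, so take 610; remainder 95
89 ≤ 95 < 144, so take 89; remainder 6
5 ≤ 6 < 8, so take 5; remainder 1
1 ≤ 1 < 2, so take 1; remainder 0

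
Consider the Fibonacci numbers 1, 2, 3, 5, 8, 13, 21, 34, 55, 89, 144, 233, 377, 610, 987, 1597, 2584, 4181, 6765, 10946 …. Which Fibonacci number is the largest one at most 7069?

6765

6765 ≤ 7069 < 10946, so the largest Fibonacci number not exceeding 7069 is 6765.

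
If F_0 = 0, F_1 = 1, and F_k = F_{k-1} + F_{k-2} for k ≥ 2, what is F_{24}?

Iterating the recurrence up to F_{16} = 987 and F_{15} = 610:
F_{17} = F_{16} + F_{15} = 987 + 610 = 1597
F_{18} = F_{17} + F_{16} = 1597 + 987 = 2584
F_{19} = F_{18} + F_{17} = 2584 + 1597 = 4181
F_{20} = F_{19} + F_{18} = 4181 + 2584 = 6765
F_{21} = F_{20} + F_{19} = 6765 + 4181 = 10946
F_{22} = F_{21} + F_{20} = 10946 + 6765 = 17711
F_{23} = F_{22} + F_{21} = 17711 + 10946 = 28657
F_{24} = F_{23} + F_{22} = 28657 + 17711 = 46368

46368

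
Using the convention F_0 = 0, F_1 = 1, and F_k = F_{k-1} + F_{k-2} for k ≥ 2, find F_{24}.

Iterating the recurrence up to F_{20} = 6765 and F_{19} = 4181:
F_{21} = F_{20} + F_{19} = 6765 + 4181 = 10946
F_{22} = F_{21} + F_{20} = 10946 + 6765 = 17711
F_{23} = F_{22} + F_{21} = 17711 + 10946 = 28657
F_{24} = F_{23} + F_{22} = 28657 + 17711 = 46368

46368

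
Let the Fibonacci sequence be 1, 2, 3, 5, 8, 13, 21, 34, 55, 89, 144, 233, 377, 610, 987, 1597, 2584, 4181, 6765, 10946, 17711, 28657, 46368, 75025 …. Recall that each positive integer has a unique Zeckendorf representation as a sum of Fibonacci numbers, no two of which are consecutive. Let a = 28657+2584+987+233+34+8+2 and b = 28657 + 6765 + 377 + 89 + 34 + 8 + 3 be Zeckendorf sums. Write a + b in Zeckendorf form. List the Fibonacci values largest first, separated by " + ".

46368 + 17711 + 4181 + 144 + 34

The two numbers are 32505 and 35933, so their sum is 68438.
Greedily peel off the largest Fibonacci term at each step:
take 46368 (≤ 68438); 68438 − 46368 = 22070
take 17711 (≤ 22070); 22070 − 17711 = 4359
take 4181 (≤ 4359); 4359 − 4181 = 178
take 144 (≤ 178); 178 − 144 = 34
take 34 (≤ 34); 34 − 34 = 0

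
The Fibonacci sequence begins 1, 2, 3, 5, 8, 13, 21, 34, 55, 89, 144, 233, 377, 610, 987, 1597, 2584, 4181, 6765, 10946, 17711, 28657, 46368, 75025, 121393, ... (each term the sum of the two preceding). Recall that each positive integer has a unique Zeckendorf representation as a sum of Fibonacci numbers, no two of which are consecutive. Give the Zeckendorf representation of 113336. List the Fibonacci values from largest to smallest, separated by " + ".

75025 + 28657 + 6765 + 2584 + 233 + 55 + 13 + 3 + 1

Repeatedly subtract the largest Fibonacci number that fits:
113336 − 75025 = 38311
38311 − 28657 = 9654
9654 − 6765 = 2889
2889 − 2584 = 305
305 − 233 = 72
72 − 55 = 17
17 − 13 = 4
4 − 3 = 1
1 − 1 = 0
So 113336 = 75025 + 28657 + 6765 + 2584 + 233 + 55 + 13 + 3 + 1, with no two terms consecutive in the sequence.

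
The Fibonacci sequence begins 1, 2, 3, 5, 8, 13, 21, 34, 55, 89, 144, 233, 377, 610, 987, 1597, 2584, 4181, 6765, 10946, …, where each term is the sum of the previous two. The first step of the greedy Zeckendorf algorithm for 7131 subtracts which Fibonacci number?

6765

6765 ≤ 7131 < 10946, so the largest Fibonacci number not exceeding 7131 is 6765.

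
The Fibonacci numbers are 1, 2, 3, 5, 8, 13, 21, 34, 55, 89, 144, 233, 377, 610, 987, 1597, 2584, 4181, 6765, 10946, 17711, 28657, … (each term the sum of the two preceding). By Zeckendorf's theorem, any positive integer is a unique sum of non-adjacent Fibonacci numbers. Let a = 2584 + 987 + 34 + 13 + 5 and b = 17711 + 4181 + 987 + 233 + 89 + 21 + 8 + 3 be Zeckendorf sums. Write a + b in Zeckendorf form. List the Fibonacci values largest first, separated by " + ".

17711 + 6765 + 1597 + 610 + 144 + 21 + 8

The two numbers are 3623 and 23233, so their sum is 26856.
Greedily peel off the largest Fibonacci term at each step:
26856: greatest Fibonacci not exceeding it is 17711, leaving 9145
9145: greatest Fibonacci not exceeding it is 6765, leaving 2380
2380: greatest Fibonacci not exceeding it is 1597, leaving 783
783: greatest Fibonacci not exceeding it is 610, leaving 173
173: greatest Fibonacci not exceeding it is 144, leaving 29
29: greatest Fibonacci not exceeding it is 21, leaving 8
8: greatest Fibonacci not exceeding it is 8, leaving 0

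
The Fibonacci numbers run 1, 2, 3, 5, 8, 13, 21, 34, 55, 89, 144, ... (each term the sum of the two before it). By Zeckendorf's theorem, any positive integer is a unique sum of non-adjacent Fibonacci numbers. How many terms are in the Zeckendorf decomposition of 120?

Greedy algorithm:
subtract 89 from 120: 31 remains
subtract 21 from 31: 10 remains
subtract 8 from 10: 2 remains
subtract 2 from 2: 0 remains
120 = 89 + 21 + 8 + 2, which has 4 terms.

4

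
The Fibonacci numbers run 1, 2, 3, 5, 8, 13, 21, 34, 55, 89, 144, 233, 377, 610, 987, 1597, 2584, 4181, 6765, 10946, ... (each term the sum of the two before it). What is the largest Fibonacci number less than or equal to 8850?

6765 ≤ 8850 < 10946, so the largest Fibonacci number not exceeding 8850 is 6765.

6765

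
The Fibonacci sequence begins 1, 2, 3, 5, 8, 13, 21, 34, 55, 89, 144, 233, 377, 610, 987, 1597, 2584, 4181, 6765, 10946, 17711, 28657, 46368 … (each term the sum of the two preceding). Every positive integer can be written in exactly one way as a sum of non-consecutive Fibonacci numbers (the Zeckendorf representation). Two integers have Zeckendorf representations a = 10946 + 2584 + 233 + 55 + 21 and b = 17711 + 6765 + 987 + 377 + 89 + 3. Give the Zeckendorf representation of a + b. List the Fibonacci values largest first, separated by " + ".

28657 + 10946 + 144 + 21 + 3

The two numbers are 13839 and 25932, so their sum is 39771.
39771: greatest Fibonacci not exceeding it is 28657, leaving 11114
11114: greatest Fibonacci not exceeding it is 10946, leaving 168
168: greatest Fibonacci not exceeding it is 144, leaving 24
24: greatest Fibonacci not exceeding it is 21, leaving 3
3: greatest Fibonacci not exceeding it is 3, leaving 0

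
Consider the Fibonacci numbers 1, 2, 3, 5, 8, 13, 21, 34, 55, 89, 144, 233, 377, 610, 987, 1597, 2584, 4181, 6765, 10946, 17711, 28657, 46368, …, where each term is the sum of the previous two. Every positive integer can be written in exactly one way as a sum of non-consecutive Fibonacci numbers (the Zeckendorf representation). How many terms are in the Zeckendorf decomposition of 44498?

7

largest Fibonacci ≤ 44498 is 28657; 44498 − 28657 = 15841
largest Fibonacci ≤ 15841 is 10946; 15841 − 10946 = 4895
largest Fibonacci ≤ 4895 is 4181; 4895 − 4181 = 714
largest Fibonacci ≤ 714 is 610; 714 − 610 = 104
largest Fibonacci ≤ 104 is 89; 104 − 89 = 15
largest Fibonacci ≤ 15 is 13; 15 − 13 = 2
largest Fibonacci ≤ 2 is 2; 2 − 2 = 0
44498 = 28657 + 10946 + 4181 + 610 + 89 + 13 + 2, which has 7 terms.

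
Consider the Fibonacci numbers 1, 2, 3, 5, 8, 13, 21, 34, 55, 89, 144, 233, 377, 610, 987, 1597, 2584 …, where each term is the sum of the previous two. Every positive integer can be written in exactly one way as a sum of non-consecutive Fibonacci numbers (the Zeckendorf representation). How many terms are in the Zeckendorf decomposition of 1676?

subtract 1597 from 1676: 79 remains
subtract 55 from 79: 24 remains
subtract 21 from 24: 3 remains
subtract 3 from 3: 0 remains
1676 = 1597 + 55 + 21 + 3, which has 4 terms.

4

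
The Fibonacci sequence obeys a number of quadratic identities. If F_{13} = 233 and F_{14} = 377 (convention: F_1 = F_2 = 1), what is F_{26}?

By the doubling identity F_{2k} = F_k(2F_{k+1} − F_k): F_{26} = 233·(2·377 − 233) = 233·521 = 121393.

121393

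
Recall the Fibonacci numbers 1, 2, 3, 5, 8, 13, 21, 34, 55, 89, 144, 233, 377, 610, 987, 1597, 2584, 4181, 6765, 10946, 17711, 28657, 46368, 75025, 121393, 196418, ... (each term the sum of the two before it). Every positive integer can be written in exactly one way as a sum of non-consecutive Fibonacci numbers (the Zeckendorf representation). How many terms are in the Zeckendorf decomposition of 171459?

Greedily peel off the largest Fibonacci term at each step:
171459 − 121393 = 50066
50066 − 46368 = 3698
3698 − 2584 = 1114
1114 − 987 = 127
127 − 89 = 38
38 − 34 = 4
4 − 3 = 1
1 − 1 = 0
171459 = 121393 + 46368 + 2584 + 987 + 89 + 34 + 3 + 1, which has 8 terms.

8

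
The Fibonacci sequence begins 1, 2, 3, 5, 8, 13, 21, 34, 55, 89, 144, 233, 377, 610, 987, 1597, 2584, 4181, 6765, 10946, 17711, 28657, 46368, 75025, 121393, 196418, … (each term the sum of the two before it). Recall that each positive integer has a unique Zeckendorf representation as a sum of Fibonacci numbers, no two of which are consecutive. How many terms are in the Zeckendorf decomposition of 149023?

Repeatedly subtract the largest Fibonacci number that fits:
largest Fibonacci ≤ 149023 is 121393; 149023 − 121393 = 27630
largest Fibonacci ≤ 27630 is 17711; 27630 − 17711 = 9919
largest Fibonacci ≤ 9919 is 6765; 9919 − 6765 = 3154
largest Fibonacci ≤ 3154 is 2584; 3154 − 2584 = 570
largest Fibonacci ≤ 570 is 377; 570 − 377 = 193
largest Fibonacci ≤ 193 is 144; 193 − 144 = 49
largest Fibonacci ≤ 49 is 34; 49 − 34 = 15
largest Fibonacci ≤ 15 is 13; 15 − 13 = 2
largest Fibonacci ≤ 2 is 2; 2 − 2 = 0
149023 = 121393 + 17711 + 6765 + 2584 + 377 + 144 + 34 + 13 + 2, which has 9 terms.

9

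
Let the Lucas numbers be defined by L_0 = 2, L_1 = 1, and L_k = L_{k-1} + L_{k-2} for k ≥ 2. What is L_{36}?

33385282

Iterating the recurrence up to L_{30} = 1860498 and L_{29} = 1149851:
L_{31} = L_{30} + L_{29} = 1860498 + 1149851 = 3010349
L_{32} = L_{31} + L_{30} = 3010349 + 1860498 = 4870847
L_{33} = L_{32} + L_{31} = 4870847 + 3010349 = 7881196
L_{34} = L_{33} + L_{32} = 7881196 + 4870847 = 12752043
L_{35} = L_{34} + L_{33} = 12752043 + 7881196 = 20633239
L_{36} = L_{35} + L_{34} = 20633239 + 12752043 = 33385282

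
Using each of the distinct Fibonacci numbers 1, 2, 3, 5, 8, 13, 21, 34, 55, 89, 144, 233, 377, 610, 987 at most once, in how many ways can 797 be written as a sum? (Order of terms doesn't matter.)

16

Each representation comes from the Zeckendorf form by replacing some F_k with F_{k−1} + F_{k−2} where possible.
797 = 610+144+34+8+1 = 610+144+34+5+3+1 = 610+144+21+13+8+1 = 610+89+55+34+8+1 = … (12 more), for 16 in all.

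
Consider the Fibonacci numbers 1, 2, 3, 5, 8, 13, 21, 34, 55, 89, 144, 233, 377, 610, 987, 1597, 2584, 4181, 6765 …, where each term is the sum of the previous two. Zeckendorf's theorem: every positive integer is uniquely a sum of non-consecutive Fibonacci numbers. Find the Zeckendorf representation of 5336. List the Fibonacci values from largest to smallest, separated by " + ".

5336: greatest Fibonacci not exceeding it is 4181, leaving 1155
1155: greatest Fibonacci not exceeding it is 987, leaving 168
168: greatest Fibonacci not exceeding it is 144, leaving 24
24: greatest Fibonacci not exceeding it is 21, leaving 3
3: greatest Fibonacci not exceeding it is 3, leaving 0
So 5336 = 4181 + 987 + 144 + 21 + 3, with no two terms consecutive in the sequence.

4181 + 987 + 144 + 21 + 3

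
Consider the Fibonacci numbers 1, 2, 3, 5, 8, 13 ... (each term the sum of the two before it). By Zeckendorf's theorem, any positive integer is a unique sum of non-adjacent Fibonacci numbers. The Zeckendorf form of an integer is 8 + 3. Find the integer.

8 + 3 = 11.

11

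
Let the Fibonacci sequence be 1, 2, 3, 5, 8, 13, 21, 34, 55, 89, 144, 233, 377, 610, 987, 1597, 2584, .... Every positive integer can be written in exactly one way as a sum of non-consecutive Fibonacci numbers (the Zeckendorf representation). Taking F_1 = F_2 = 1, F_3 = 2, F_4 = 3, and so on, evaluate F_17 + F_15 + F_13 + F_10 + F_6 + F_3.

F_17 + F_15 + F_13 + F_10 + F_6 + F_3 = 1597 + 610 + 233 + 55 + 8 + 2 = 2505.

2505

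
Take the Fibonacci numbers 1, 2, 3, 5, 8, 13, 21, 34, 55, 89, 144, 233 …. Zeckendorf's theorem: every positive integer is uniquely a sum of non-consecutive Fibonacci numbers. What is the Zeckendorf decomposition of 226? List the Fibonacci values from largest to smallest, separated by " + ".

144 + 55 + 21 + 5 + 1

Greedily peel off the largest Fibonacci term at each step:
take 144 (≤ 226); 226 − 144 = 82
take 55 (≤ 82); 82 − 55 = 27
take 21 (≤ 27); 27 − 21 = 6
take 5 (≤ 6); 6 − 5 = 1
take 1 (≤ 1); 1 − 1 = 0
So 226 = 144 + 55 + 21 + 5 + 1, with no two terms consecutive in the sequence.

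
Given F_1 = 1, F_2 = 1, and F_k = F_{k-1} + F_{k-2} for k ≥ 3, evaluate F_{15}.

610

Iterating the recurrence up to F_{11} = 89 and F_{10} = 55:
F_{12} = F_{11} + F_{10} = 89 + 55 = 144
F_{13} = F_{12} + F_{11} = 144 + 89 = 233
F_{14} = F_{13} + F_{12} = 233 + 144 = 377
F_{15} = F_{14} + F_{13} = 377 + 233 = 610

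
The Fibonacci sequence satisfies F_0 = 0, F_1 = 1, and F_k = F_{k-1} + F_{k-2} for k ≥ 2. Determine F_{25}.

75025

Iterating the recurrence up to F_{19} = 4181 and F_{18} = 2584:
F_{20} = F_{19} + F_{18} = 4181 + 2584 = 6765
F_{21} = F_{20} + F_{19} = 6765 + 4181 = 10946
F_{22} = F_{21} + F_{20} = 10946 + 6765 = 17711
F_{23} = F_{22} + F_{21} = 17711 + 10946 = 28657
F_{24} = F_{23} + F_{22} = 28657 + 17711 = 46368
F_{25} = F_{24} + F_{23} = 46368 + 28657 = 75025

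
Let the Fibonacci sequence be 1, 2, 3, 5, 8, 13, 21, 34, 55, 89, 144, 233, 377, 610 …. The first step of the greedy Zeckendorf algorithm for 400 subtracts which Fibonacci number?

377 ≤ 400 < 610, so the largest Fibonacci number not exceeding 400 is 377.

377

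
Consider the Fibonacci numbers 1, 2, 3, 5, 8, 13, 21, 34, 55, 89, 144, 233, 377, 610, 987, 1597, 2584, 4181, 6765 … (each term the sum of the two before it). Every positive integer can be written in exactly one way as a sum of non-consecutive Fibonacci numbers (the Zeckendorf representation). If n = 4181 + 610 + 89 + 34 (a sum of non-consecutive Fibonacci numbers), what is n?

4181 + 610 + 89 + 34 = 4914.

4914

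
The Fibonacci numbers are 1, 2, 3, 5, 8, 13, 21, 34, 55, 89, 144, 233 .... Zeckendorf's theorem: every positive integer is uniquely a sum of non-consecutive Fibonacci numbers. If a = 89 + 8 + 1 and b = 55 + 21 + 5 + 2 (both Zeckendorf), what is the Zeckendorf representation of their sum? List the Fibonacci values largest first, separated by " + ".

The two numbers are 98 and 83, so their sum is 181.
largest Fibonacci ≤ 181 is 144; 181 − 144 = 37
largest Fibonacci ≤ 37 is 34; 37 − 34 = 3
largest Fibonacci ≤ 3 is 3; 3 − 3 = 0

144 + 34 + 3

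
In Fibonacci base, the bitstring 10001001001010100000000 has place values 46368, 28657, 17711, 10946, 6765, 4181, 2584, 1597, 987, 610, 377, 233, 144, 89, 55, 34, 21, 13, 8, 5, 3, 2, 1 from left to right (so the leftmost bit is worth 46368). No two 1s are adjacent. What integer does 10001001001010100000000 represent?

Summing the place values of the 1 bits: 46368 + 6765 + 1597 + 377 + 144 + 55 = 55306.

55306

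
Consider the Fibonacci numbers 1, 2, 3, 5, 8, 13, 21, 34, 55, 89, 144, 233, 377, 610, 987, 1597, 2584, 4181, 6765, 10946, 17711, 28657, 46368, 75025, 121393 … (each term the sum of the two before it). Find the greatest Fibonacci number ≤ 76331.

75025 ≤ 76331 < 121393, so the largest Fibonacci number not exceeding 76331 is 75025.

75025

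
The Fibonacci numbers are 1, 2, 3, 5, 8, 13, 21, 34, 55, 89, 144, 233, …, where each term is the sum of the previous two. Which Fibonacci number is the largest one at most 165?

144

144 ≤ 165 < 233, so the largest Fibonacci number not exceeding 165 is 144.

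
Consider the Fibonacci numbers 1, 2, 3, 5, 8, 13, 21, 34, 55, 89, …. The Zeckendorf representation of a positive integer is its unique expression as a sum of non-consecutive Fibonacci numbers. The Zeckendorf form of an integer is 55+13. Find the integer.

68

55+13 = 68.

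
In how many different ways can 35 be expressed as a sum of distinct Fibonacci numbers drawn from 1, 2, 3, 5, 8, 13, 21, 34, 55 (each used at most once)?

4

35 = 34+1 = 21+13+1 = 21+8+5+1 = 21+8+3+2+1 — 4 representations.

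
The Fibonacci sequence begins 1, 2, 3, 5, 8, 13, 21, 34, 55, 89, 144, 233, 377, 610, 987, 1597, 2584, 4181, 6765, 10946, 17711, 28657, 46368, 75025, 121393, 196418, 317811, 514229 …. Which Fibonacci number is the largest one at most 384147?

317811 ≤ 384147 < 514229, so the largest Fibonacci number not exceeding 384147 is 317811.

317811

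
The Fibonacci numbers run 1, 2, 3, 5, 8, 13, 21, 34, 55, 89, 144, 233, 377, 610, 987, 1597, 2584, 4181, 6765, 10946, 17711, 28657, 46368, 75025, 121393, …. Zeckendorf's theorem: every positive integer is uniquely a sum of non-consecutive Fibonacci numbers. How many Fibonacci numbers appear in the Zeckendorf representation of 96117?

8

96117: greatest Fibonacci not exceeding it is 75025, leaving 21092
21092: greatest Fibonacci not exceeding it is 17711, leaving 3381
3381: greatest Fibonacci not exceeding it is 2584, leaving 797
797: greatest Fibonacci not exceeding it is 610, leaving 187
187: greatest Fibonacci not exceeding it is 144, leaving 43
43: greatest Fibonacci not exceeding it is 34, leaving 9
9: greatest Fibonacci not exceeding it is 8, leaving 1
1: greatest Fibonacci not exceeding it is 1, leaving 0
96117 = 75025 + 17711 + 2584 + 610 + 144 + 34 + 8 + 1, which has 8 terms.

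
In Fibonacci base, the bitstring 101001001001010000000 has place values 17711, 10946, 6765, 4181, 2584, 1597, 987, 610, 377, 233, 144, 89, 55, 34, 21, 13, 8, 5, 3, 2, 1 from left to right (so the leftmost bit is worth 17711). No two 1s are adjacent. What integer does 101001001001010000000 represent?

26573

Summing the place values of the 1 bits: 17711 + 6765 + 1597 + 377 + 89 + 34 = 26573.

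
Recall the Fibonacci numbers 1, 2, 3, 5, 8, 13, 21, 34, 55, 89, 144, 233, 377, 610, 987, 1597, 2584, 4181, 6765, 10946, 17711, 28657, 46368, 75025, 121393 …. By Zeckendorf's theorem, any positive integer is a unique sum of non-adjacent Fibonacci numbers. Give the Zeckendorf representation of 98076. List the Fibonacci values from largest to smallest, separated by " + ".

Greedy algorithm:
75025 ≤ 98076 < 121393, so take 75025; remainder 23051
17711 ≤ 23051 < 28657, so take 17711; remainder 5340
4181 ≤ 5340 < 6765, so take 4181; remainder 1159
987 ≤ 1159 < 1597, so take 987; remainder 172
144 ≤ 172 < 233, so take 144; remainder 28
21 ≤ 28 < 34, so take 21; remainder 7
5 ≤ 7 < 8, so take 5; remainder 2
2 ≤ 2 < 3, so take 2; remainder 0
So 98076 = 75025 + 17711 + 4181 + 987 + 144 + 21 + 5 + 2, with no two terms consecutive in the sequence.

75025 + 17711 + 4181 + 987 + 144 + 21 + 5 + 2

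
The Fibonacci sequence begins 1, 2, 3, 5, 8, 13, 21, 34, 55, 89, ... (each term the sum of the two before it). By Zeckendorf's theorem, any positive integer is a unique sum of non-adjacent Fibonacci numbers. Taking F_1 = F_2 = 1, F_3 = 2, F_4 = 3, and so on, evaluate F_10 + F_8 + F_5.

81

F_10 + F_8 + F_5 = 55 + 21 + 5 = 81.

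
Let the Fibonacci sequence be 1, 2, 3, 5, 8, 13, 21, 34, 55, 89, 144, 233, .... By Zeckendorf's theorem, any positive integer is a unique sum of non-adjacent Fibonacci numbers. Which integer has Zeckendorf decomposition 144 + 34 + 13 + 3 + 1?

195

144 + 34 + 13 + 3 + 1 = 195.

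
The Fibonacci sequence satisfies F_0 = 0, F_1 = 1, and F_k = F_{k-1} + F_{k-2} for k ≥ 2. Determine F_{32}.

Iterating the recurrence up to F_{28} = 317811 and F_{27} = 196418:
F_{29} = F_{28} + F_{27} = 317811 + 196418 = 514229
F_{30} = F_{29} + F_{28} = 514229 + 317811 = 832040
F_{31} = F_{30} + F_{29} = 832040 + 514229 = 1346269
F_{32} = F_{31} + F_{30} = 1346269 + 832040 = 2178309

2178309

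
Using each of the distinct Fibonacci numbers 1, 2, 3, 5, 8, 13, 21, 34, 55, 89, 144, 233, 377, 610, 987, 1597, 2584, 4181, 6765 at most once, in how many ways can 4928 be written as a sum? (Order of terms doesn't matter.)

Each representation comes from the Zeckendorf form by replacing some F_k with F_{k−1} + F_{k−2} where possible.
4928 = 4181+610+89+34+13+1 = 4181+610+89+34+8+5+1 = 4181+377+233+89+34+13+1 = … (38 more), for 41 in all.

41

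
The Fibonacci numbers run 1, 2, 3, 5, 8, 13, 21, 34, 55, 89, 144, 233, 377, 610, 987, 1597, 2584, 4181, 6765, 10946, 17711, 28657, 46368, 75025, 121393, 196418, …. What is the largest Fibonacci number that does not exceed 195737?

121393 ≤ 195737 < 196418, so the largest Fibonacci number not exceeding 195737 is 121393.

121393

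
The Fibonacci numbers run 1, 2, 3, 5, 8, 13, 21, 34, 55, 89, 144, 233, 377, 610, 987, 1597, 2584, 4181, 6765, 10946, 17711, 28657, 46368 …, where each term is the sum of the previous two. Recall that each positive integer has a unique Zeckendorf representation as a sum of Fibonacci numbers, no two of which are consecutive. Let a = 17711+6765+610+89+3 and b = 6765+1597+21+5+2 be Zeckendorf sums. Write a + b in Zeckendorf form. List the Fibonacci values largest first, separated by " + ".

28657 + 4181 + 610 + 89 + 21 + 8 + 2

The two numbers are 25178 and 8390, so their sum is 33568.
take 28657 (≤ 33568); 33568 − 28657 = 4911
take 4181 (≤ 4911); 4911 − 4181 = 730
take 610 (≤ 730); 730 − 610 = 120
take 89 (≤ 120); 120 − 89 = 31
take 21 (≤ 31); 31 − 21 = 10
take 8 (≤ 10); 10 − 8 = 2
take 2 (≤ 2); 2 − 2 = 0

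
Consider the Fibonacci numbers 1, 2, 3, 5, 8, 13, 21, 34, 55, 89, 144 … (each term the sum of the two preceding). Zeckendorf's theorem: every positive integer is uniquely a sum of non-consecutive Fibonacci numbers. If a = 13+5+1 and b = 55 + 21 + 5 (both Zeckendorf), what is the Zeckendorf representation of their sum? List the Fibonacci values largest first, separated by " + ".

The two numbers are 19 and 81, so their sum is 100.
Repeatedly subtract the largest Fibonacci number that fits:
89 ≤ 100 < 144, so take 89; remainder 11
8 ≤ 11 < 13, so take 8; remainder 3
3 ≤ 3 < 5, so take 3; remainder 0

89 + 8 + 3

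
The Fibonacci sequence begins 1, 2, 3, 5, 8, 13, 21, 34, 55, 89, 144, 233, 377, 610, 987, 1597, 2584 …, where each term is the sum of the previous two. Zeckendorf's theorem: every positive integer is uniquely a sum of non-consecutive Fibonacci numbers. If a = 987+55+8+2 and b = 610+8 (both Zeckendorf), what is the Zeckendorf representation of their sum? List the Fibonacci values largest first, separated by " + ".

The two numbers are 1052 and 618, so their sum is 1670.
Greedy algorithm:
1670: greatest Fibonacci not exceeding it is 1597, leaving 73
73: greatest Fibonacci not exceeding it is 55, leaving 18
18: greatest Fibonacci not exceeding it is 13, leaving 5
5: greatest Fibonacci not exceeding it is 5, leaving 0

1597 + 55 + 13 + 5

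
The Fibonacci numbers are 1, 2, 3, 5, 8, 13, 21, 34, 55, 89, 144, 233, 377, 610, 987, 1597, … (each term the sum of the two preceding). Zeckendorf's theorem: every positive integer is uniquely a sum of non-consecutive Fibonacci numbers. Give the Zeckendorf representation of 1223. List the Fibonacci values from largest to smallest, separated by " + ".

Repeatedly subtract the largest Fibonacci number that fits:
1223 − 987 = 236
236 − 233 = 3
3 − 3 = 0
So 1223 = 987 + 233 + 3, with no two terms consecutive in the sequence.

987 + 233 + 3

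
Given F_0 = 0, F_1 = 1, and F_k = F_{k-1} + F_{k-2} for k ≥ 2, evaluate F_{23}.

Iterating the recurrence up to F_{19} = 4181 and F_{18} = 2584:
F_{20} = F_{19} + F_{18} = 4181 + 2584 = 6765
F_{21} = F_{20} + F_{19} = 6765 + 4181 = 10946
F_{22} = F_{21} + F_{20} = 10946 + 6765 = 17711
F_{23} = F_{22} + F_{21} = 17711 + 10946 = 28657

28657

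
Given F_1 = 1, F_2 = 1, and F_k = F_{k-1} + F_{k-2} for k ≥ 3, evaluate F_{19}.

4181

Iterating the recurrence up to F_{14} = 377 and F_{13} = 233:
F_{15} = F_{14} + F_{13} = 377 + 233 = 610
F_{16} = F_{15} + F_{14} = 610 + 377 = 987
F_{17} = F_{16} + F_{15} = 987 + 610 = 1597
F_{18} = F_{17} + F_{16} = 1597 + 987 = 2584
F_{19} = F_{18} + F_{17} = 2584 + 1597 = 4181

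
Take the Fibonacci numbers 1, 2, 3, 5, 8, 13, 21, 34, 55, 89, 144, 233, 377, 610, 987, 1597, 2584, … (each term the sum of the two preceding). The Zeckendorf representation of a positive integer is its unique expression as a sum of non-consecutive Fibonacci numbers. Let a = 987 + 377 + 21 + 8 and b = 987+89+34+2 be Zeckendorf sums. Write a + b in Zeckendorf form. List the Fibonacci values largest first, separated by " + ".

The two numbers are 1393 and 1112, so their sum is 2505.
largest Fibonacci ≤ 2505 is 1597; 2505 − 1597 = 908
largest Fibonacci ≤ 908 is 610; 908 − 610 = 298
largest Fibonacci ≤ 298 is 233; 298 − 233 = 65
largest Fibonacci ≤ 65 is 55; 65 − 55 = 10
largest Fibonacci ≤ 10 is 8; 10 − 8 = 2
largest Fibonacci ≤ 2 is 2; 2 − 2 = 0

1597 + 610 + 233 + 55 + 8 + 2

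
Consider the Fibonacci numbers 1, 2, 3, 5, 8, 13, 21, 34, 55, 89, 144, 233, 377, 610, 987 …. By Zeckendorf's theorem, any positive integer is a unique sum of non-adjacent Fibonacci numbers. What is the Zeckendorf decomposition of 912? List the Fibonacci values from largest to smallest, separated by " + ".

610 + 233 + 55 + 13 + 1

Repeatedly subtract the largest Fibonacci number that fits:
912: greatest Fibonacci not exceeding it is 610, leaving 302
302: greatest Fibonacci not exceeding it is 233, leaving 69
69: greatest Fibonacci not exceeding it is 55, leaving 14
14: greatest Fibonacci not exceeding it is 13, leaving 1
1: greatest Fibonacci not exceeding it is 1, leaving 0
So 912 = 610 + 233 + 55 + 13 + 1, with no two terms consecutive in the sequence.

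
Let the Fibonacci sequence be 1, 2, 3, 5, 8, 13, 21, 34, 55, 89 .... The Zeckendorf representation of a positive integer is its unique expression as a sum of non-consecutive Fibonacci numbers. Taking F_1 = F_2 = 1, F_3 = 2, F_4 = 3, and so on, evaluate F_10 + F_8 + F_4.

F_10 + F_8 + F_4 = 55 + 21 + 3 = 79.

79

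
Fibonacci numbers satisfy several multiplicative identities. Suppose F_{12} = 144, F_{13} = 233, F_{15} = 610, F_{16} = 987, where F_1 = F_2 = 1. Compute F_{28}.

By the addition formula F_{m+n} = F_m F_{n+1} + F_{m−1} F_n with m=13, n=15: F_{28} = 233·987 + 144·610 = 229971 + 87840 = 317811.

317811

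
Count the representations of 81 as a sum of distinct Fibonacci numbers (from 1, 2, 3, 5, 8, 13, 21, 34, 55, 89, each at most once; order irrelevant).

81 = 55+21+5 = 55+21+3+2 = 55+13+8+5 = 55+13+8+3+2 = 34+21+13+8+5 = … (1 more), for 6 in all.

6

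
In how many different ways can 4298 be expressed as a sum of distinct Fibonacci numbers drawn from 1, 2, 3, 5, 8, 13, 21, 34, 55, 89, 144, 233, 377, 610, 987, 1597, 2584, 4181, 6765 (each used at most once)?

4298 = 4181+89+21+5+2 = 4181+89+13+8+5+2 = 4181+55+34+21+5+2 = 2584+1597+89+21+5+2 = … (14 more), for 18 in all.

18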